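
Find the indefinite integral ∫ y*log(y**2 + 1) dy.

Let u = y**2 + 1, so du = (2*y) dy.
The integral becomes (1/2)·∫ log(u) du; integrate by parts with u′=log(u), dv′=du.

y**2*log(y**2 + 1)/2 - y**2/2 + log(y**2 + 1)/2 + C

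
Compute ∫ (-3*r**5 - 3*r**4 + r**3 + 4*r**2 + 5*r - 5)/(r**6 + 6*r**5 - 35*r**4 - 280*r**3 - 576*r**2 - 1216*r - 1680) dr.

Factor the denominator: (r - 7)*(r + 2)*(r + 5)*(r + 6)*(r**2 + 4).
Partial-fraction decomposition: -(1372*r - 9847)/(61480*(r**2 + 4)) - 19333/(2080*(r + 6)) + 7445/(1044*(r + 5)) - 41/(864*(r + 2)) - 57055/(74412*(r - 7)).
Integrate each term; A/(r−a) gives A·log|r−a|; the (Br+D)/(r²+p²) term gives a log and an atan.

-57055*log(r - 7)/74412 - 41*log(r + 2)/864 + 7445*log(r + 5)/1044 - 19333*log(r + 6)/2080 - 343*log(r**2 + 4)/30740 + 9847*atan(r/2)/122960 + C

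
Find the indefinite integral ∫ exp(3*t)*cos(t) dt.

Let I denote the integral. Integrate by parts with u = cos(t), dv = exp(3*t) dt, so v = exp(3*t)/3: I = exp(3*t)*cos(t)/3 + (1/3)·∫ exp(3*t)*sin(t) dt.
Apply parts again with u = sin(t), dv = exp(3*t) dt: ∫ exp(3*t)*sin(t) dt = exp(3*t)*sin(t)/3 − (1/3)·I. Substituting back brings back I: I = exp(3*t)*sin(t)/9 + exp(3*t)*cos(t)/3 − (1/9)·I.
Solving for I: (1 + 1/9)·I equals the remaining terms, so I = (9/10)·(exp(3*t)*sin(t)/9 + exp(3*t)*cos(t)/3).

exp(3*t)*sin(t)/10 + 3*exp(3*t)*cos(t)/10 + C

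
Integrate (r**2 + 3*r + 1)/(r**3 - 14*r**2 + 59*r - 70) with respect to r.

71*log(r - 7)/10 - 41*log(r - 5)/6 + 11*log(r - 2)/15 + C

Factor the denominator: (r - 7)*(r - 5)*(r - 2).
Partial-fraction decomposition: 11/(15*(r - 2)) - 41/(6*(r - 5)) + 71/(10*(r - 7)).
Integrate each term: A/(r−a) contributes A·log|r−a|.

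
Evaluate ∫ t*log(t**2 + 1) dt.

Let u = t**2 + 1, so du = (2*t) dt.
The integral becomes (1/2)·∫ log(u) du; integrate by parts with u′=log(u), dv′=du.

t**2*log(t**2 + 1)/2 - t**2/2 + log(t**2 + 1)/2 + C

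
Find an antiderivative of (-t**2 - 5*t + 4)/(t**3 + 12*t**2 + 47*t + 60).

Factor the denominator: (t + 3)*(t + 4)*(t + 5).
Partial-fraction decomposition: 2/(t + 5) - 8/(t + 4) + 5/(t + 3).
Integrate each term: A/(t−a) contributes A·log|t−a|.

5*log(t + 3) - 8*log(t + 4) + 2*log(t + 5) + C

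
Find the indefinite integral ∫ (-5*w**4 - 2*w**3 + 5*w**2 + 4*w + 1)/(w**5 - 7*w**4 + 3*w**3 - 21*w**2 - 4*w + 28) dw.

Factor the denominator: (w - 7)*(w - 1)*(w + 1)*(w**2 + 4).
Partial-fraction decomposition: -3*(5*w + 247)/(265*(w**2 + 4)) - 1/(80*(w + 1)) - 1/(20*(w - 1)) - 4139/(848*(w - 7)).
Integrate each term; A/(w−a) gives A·log|w−a|; the (Bw+D)/(w²+p²) term gives a log and an atan.

-4139*log(w - 7)/848 - log(w - 1)/20 - log(w + 1)/80 - 3*log(w**2 + 4)/106 - 741*atan(w/2)/530 + C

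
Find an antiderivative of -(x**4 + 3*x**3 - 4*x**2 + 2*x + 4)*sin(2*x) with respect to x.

x**4*cos(2*x)/2 - x**3*sin(2*x) + 3*x**3*cos(2*x)/2 - 9*x**2*sin(2*x)/4 - 7*x**2*cos(2*x)/2 + 7*x*sin(2*x)/2 - 5*x*cos(2*x)/4 + 5*sin(2*x)/8 + 15*cos(2*x)/4 + C

Use integration by parts with u = x**4 + 3*x**3 - 4*x**2 + 2*x + 4, dv = -sin(2*x) dx, so v = cos(2*x)/2.
Apply parts 4 times (tabular method): alternate signs, differentiate u down to 0, integrate dv up.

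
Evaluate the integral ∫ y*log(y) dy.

y**2*log(y)/2 - y**2/4 + C

Use integration by parts with u = log(y), dv = y dy.
Then du = 1/y dy and v = y**2/2.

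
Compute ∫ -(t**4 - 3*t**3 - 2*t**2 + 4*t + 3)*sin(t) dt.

t**4*cos(t) - 4*t**3*sin(t) - 3*t**3*cos(t) + 9*t**2*sin(t) - 14*t**2*cos(t) + 28*t*sin(t) + 22*t*cos(t) - 22*sin(t) + 31*cos(t) + C

Use integration by parts with u = t**4 - 3*t**3 - 2*t**2 + 4*t + 3, dv = -sin(t) dt, so v = cos(t).
Apply parts 4 times (tabular method): alternate signs, differentiate u down to 0, integrate dv up.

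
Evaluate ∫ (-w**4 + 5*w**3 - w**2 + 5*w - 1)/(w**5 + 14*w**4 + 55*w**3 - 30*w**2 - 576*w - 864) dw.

Factor the denominator: (w - 3)*(w + 3)*(w + 4)**2*(w + 6).
Partial-fraction decomposition: -2443/(108*(w + 6)) + 1609/(196*(w + 4)) - 613/(14*(w + 4)**2) + 241/(18*(w + 3)) + 59/(2646*(w - 3)).
Integrate each term; A/(w−a) gives A·log|w−a|; A/(w−a)² gives −A/(w−a).

59*log(w - 3)/2646 + 241*log(w + 3)/18 + 1609*log(w + 4)/196 - 2443*log(w + 6)/108 + 613/(14*w + 56) + C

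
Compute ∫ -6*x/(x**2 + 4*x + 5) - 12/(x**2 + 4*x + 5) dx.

Let u = x**2 + 4*x + 5, so du = (2*x + 4) dx.
Rewriting, the integral becomes -3·∫ 1/u du = -3·log(u).
Substituting back, u = x**2 + 4*x + 5.

-3*log(x**2 + 4*x + 5) + C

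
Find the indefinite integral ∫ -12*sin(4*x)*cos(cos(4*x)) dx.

Let u = cos(4*x), so du = (-4*sin(4*x)) dx.
Rewriting, the integral becomes 3·∫ cos(u) du = 3·sin(u).
Substituting back, u = cos(4*x).

3*sin(cos(4*x)) + C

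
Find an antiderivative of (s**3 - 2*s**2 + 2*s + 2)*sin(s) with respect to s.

-s**3*cos(s) + 3*s**2*sin(s) + 2*s**2*cos(s) - 4*s*sin(s) + 4*s*cos(s) - 4*sin(s) - 6*cos(s) + C

Use integration by parts with u = s**3 - 2*s**2 + 2*s + 2, dv = sin(s) ds, so v = -cos(s).
Apply parts 3 times (tabular method): alternate signs, differentiate u down to 0, integrate dv up.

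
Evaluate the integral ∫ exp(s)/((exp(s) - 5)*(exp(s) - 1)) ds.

Let u = e^s, du = e^s ds.
The integral becomes ∫ du/((u-5)(u-1)); decompose into partial fractions.

log(exp(s) - 5)/4 - log(exp(s) - 1)/4 + C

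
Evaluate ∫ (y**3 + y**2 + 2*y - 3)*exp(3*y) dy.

Use integration by parts with u = y**3 + y**2 + 2*y - 3, dv = exp(3*y) dy, so v = exp(3*y)/3.
Apply parts 3 times (tabular method): alternate signs, differentiate u down to 0, integrate dv up.

(3*y**3 + 6*y - 11)*exp(3*y)/9 + C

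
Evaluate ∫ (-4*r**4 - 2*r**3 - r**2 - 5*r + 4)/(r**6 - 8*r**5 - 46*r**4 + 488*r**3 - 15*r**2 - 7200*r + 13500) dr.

Factor the denominator: (r - 6)*(r - 5)**2*(r - 3)*(r + 5)*(r + 6).
Partial-fraction decomposition: 2377/(6534*(r + 6)) - 1123/(4400*(r + 5)) + 199/(432*(r - 3)) + 166607/(12100*(r - 5)) + 699/(55*(r - 5)**2) - 2839/(198*(r - 6)).
Integrate each term; A/(r−a) gives A·log|r−a|; A/(r−a)² gives −A/(r−a).

-2839*log(r - 6)/198 + 166607*log(r - 5)/12100 + 199*log(r - 3)/432 - 1123*log(r + 5)/4400 + 2377*log(r + 6)/6534 - 699/(55*r - 275) + C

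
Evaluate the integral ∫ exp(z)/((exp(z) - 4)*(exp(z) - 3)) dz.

Let u = e^z, du = e^z dz.
The integral becomes ∫ du/((u-3)(u-4)); decompose into partial fractions.

log(exp(z) - 4) - log(exp(z) - 3) + C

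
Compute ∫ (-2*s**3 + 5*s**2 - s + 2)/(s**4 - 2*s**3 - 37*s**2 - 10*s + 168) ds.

-223*log(s - 7)/275 - 2*log(s - 2)/75 + 52*log(s + 3)/25 - 107*log(s + 4)/33 + C

Factor the denominator: (s - 7)*(s - 2)*(s + 3)*(s + 4).
Partial-fraction decomposition: -107/(33*(s + 4)) + 52/(25*(s + 3)) - 2/(75*(s - 2)) - 223/(275*(s - 7)).
Integrate each term: A/(s−a) contributes A·log|s−a|.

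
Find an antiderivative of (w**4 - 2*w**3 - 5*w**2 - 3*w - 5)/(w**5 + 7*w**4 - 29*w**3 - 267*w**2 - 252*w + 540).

Factor the denominator: (w - 6)*(w - 1)*(w + 3)*(w + 5)*(w + 6).
Partial-fraction decomposition: 223/(36*(w + 6)) - 190/(33*(w + 5)) + 47/(108*(w + 3)) + 1/(60*(w - 1)) + 661/(5940*(w - 6)).
Integrate each term: A/(w−a) contributes A·log|w−a|.

661*log(w - 6)/5940 + log(w - 1)/60 + 47*log(w + 3)/108 - 190*log(w + 5)/33 + 223*log(w + 6)/36 + C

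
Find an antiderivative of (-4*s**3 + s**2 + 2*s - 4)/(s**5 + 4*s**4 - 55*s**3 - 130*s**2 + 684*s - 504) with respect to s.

Factor the denominator: (s - 6)*(s - 2)*(s - 1)*(s + 6)*(s + 7).
Partial-fraction decomposition: 1403/(936*(s + 7)) - 221/(168*(s + 6)) - 1/(56*(s - 1)) + 7/(72*(s - 2)) - 41/(156*(s - 6)).
Integrate each term: A/(s−a) contributes A·log|s−a|.

-41*log(s - 6)/156 + 7*log(s - 2)/72 - log(s - 1)/56 - 221*log(s + 6)/168 + 1403*log(s + 7)/936 + C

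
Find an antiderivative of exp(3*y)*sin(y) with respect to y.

Let I denote the integral. Integrate by parts with u = sin(y), dv = exp(3*y) dy, so v = exp(3*y)/3: I = exp(3*y)*sin(y)/3 − (1/3)·∫ exp(3*y)*cos(y) dy.
Apply parts again with u = cos(y), dv = exp(3*y) dy: ∫ exp(3*y)*cos(y) dy = exp(3*y)*cos(y)/3 + (1/3)·I. Substituting back brings back I: I = exp(3*y)*sin(y)/3 - exp(3*y)*cos(y)/9 − (1/9)·I.
Solving for I: (1 + 1/9)·I equals the remaining terms, so I = (9/10)·(exp(3*y)*sin(y)/3 - exp(3*y)*cos(y)/9).

3*exp(3*y)*sin(y)/10 - exp(3*y)*cos(y)/10 + C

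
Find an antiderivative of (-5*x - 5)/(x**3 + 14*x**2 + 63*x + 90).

5*log(x + 3)/3 - 10*log(x + 5) + 25*log(x + 6)/3 + C

Factor the denominator: (x + 3)*(x + 5)*(x + 6).
Partial-fraction decomposition: 25/(3*(x + 6)) - 10/(x + 5) + 5/(3*(x + 3)).
Integrate each term: A/(x−a) contributes A·log|x−a|.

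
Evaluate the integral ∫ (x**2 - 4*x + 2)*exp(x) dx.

Use integration by parts with u = x**2 - 4*x + 2, dv = exp(x) dx, so v = exp(x).
Apply parts 2 times (tabular method): alternate signs, differentiate u down to 0, integrate dv up.

(x**2 - 6*x + 8)*exp(x) + C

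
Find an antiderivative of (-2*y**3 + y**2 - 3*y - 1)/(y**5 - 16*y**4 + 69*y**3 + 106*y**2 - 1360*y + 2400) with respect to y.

-83*log(y - 6)/4 + 1046*log(y - 5)/81 + 125*log(y - 4)/16 + 31*log(y + 4)/1296 - 241/(9*y - 45) + C

Factor the denominator: (y - 6)*(y - 5)**2*(y - 4)*(y + 4).
Partial-fraction decomposition: 31/(1296*(y + 4)) + 125/(16*(y - 4)) + 1046/(81*(y - 5)) + 241/(9*(y - 5)**2) - 83/(4*(y - 6)).
Integrate each term; A/(y−a) gives A·log|y−a|; A/(y−a)² gives −A/(y−a).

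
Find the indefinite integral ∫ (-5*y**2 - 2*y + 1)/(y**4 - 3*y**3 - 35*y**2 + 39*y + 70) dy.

Factor the denominator: (y - 7)*(y - 2)*(y + 1)*(y + 5).
Partial-fraction decomposition: 19/(56*(y + 5)) - 1/(48*(y + 1)) + 23/(105*(y - 2)) - 43/(80*(y - 7)).
Integrate each term: A/(y−a) contributes A·log|y−a|.

-43*log(y - 7)/80 + 23*log(y - 2)/105 - log(y + 1)/48 + 19*log(y + 5)/56 + C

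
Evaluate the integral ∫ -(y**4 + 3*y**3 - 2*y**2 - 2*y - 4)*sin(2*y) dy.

Use integration by parts with u = y**4 + 3*y**3 - 2*y**2 - 2*y - 4, dv = -sin(2*y) dy, so v = cos(2*y)/2.
Apply parts 4 times (tabular method): alternate signs, differentiate u down to 0, integrate dv up.

y**4*cos(2*y)/2 - y**3*sin(2*y) + 3*y**3*cos(2*y)/2 - 9*y**2*sin(2*y)/4 - 5*y**2*cos(2*y)/2 + 5*y*sin(2*y)/2 - 13*y*cos(2*y)/4 + 13*sin(2*y)/8 - 3*cos(2*y)/4 + C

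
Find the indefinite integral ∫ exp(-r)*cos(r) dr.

exp(-r)*sin(r)/2 - exp(-r)*cos(r)/2 + C

Let I denote the integral. Integrate by parts with u = cos(r), dv = exp(-r) dr, so v = -exp(-r): I = -exp(-r)*cos(r) − ∫ exp(-r)*sin(r) dr.
Apply parts again with u = sin(r), dv = exp(-r) dr: ∫ exp(-r)*sin(r) dr = -exp(-r)*sin(r) + I. Substituting back brings back I: I = exp(-r)*sin(r) - exp(-r)*cos(r) − I.
Solving for I: (1 + 1)·I equals the remaining terms, so I = (1/2)·(exp(-r)*sin(r) - exp(-r)*cos(r)).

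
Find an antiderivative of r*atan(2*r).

Use integration by parts with u = arctan(2*r), dv = r dr.
Then du = 2/(4*r**2 + 1) dr.

r**2*atan(2*r)/2 - r/4 + atan(2*r)/8 + C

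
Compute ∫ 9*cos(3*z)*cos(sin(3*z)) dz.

Let u = sin(3*z), so du = (3*cos(3*z)) dz.
Rewriting, the integral becomes 3·∫ cos(u) du = 3·sin(u).
Substituting back, u = sin(3*z).

3*sin(sin(3*z)) + C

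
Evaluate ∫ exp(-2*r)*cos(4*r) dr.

Let I denote the integral. Integrate by parts with u = cos(4*r), dv = exp(-2*r) dr, so v = -exp(-2*r)/2: I = -exp(-2*r)*cos(4*r)/2 − 2·∫ exp(-2*r)*sin(4*r) dr.
Apply parts again with u = sin(4*r), dv = exp(-2*r) dr: ∫ exp(-2*r)*sin(4*r) dr = -exp(-2*r)*sin(4*r)/2 + 2·I. Substituting back brings back I: I = exp(-2*r)*sin(4*r) - exp(-2*r)*cos(4*r)/2 − 4·I.
Solving for I: (1 + 4)·I equals the remaining terms, so I = (1/5)·(exp(-2*r)*sin(4*r) - exp(-2*r)*cos(4*r)/2).

exp(-2*r)*sin(4*r)/5 - exp(-2*r)*cos(4*r)/10 + C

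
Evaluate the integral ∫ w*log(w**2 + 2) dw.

Let u = w**2 + 2, so du = (2*w) dw.
The integral becomes (1/2)·∫ log(u) du; integrate by parts with u′=log(u), dv′=du.

w**2*log(w**2 + 2)/2 - w**2/2 + log(w**2 + 2) + C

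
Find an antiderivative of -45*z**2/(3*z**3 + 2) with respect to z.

Let u = 3*z**3 + 2, so du = (9*z**2) dz.
Rewriting, the integral becomes -5·∫ 1/u du = -5·log(u).
Substituting back, u = 3*z**3 + 2.

-5*log(3*z**3 + 2) + C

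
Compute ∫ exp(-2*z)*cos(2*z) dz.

Let I denote the integral. Integrate by parts with u = cos(2*z), dv = exp(-2*z) dz, so v = -exp(-2*z)/2: I = -exp(-2*z)*cos(2*z)/2 − ∫ exp(-2*z)*sin(2*z) dz.
Apply parts again with u = sin(2*z), dv = exp(-2*z) dz: ∫ exp(-2*z)*sin(2*z) dz = -exp(-2*z)*sin(2*z)/2 + I. Substituting back brings back I: I = exp(-2*z)*sin(2*z)/2 - exp(-2*z)*cos(2*z)/2 − I.
Solving for I: (1 + 1)·I equals the remaining terms, so I = (1/2)·(exp(-2*z)*sin(2*z)/2 - exp(-2*z)*cos(2*z)/2).

exp(-2*z)*sin(2*z)/4 - exp(-2*z)*cos(2*z)/4 + C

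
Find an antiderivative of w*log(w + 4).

Use integration by parts with u = log(w + 4), dv = w dw.
Then du = 1/(w + 4) dw and v = w**2/2.

w**2*log(w + 4)/2 - w**2/4 + 2*w - 8*log(w + 4) + C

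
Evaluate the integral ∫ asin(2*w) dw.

Use integration by parts with u = arcsin(2*w), dv = dw.
Then du = 2/sqrt(-4*w**2 + 1) dw.

w*asin(2*w) + sqrt(-4*w**2 + 1)/2 + C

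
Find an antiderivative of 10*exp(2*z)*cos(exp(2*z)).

5*sin(exp(2*z)) + C

Let u = exp(2*z), so du = (2*exp(2*z)) dz.
Rewriting, the integral becomes 5·∫ cos(u) du = 5·sin(u).
Substituting back, u = exp(2*z).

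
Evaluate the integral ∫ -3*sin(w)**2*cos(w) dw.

-sin(w)**3 + C

Let u = sin(w), so du = (cos(w)) dw.
Rewriting, the integral becomes -3·∫ u^2 du = -3·u^3/3.
Substituting back, u = sin(w).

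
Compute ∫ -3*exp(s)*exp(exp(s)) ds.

-3*exp(exp(s)) + C

Let u = exp(s), so du = (exp(s)) ds.
Rewriting, the integral becomes -3·∫ e^u du = -3·e^u.
Substituting back, u = exp(s).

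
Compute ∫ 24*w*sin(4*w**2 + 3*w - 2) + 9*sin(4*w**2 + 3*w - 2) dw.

Let u = 4*w**2 + 3*w - 2, so du = (8*w + 3) dw.
Rewriting, the integral becomes 3·∫ sin(u) du = 3·-cos(u).
Substituting back, u = 4*w**2 + 3*w - 2.

-3*cos(4*w**2 + 3*w - 2) + C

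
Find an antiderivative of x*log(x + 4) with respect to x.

Use integration by parts with u = log(x + 4), dv = x dx.
Then du = 1/(x + 4) dx and v = x**2/2.

x**2*log(x + 4)/2 - x**2/4 + 2*x - 8*log(x + 4) + C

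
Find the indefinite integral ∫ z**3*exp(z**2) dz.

Let u = z², du = 2z dz; rewrite as (1/2)∫ u^1·exp(1u) du.
Now integrate by parts 1 time.

(z**2 - 1)*exp(z**2)/2 + C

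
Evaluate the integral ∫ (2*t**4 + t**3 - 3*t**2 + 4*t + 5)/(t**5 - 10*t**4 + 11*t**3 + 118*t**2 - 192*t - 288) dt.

2729*log(t - 6)/252 - 43839*log(t - 4)/4900 + log(t + 1)/350 + 101*log(t + 3)/882 + 549/(70*t - 280) + C

Factor the denominator: (t - 6)*(t - 4)**2*(t + 1)*(t + 3).
Partial-fraction decomposition: 101/(882*(t + 3)) + 1/(350*(t + 1)) - 43839/(4900*(t - 4)) - 549/(70*(t - 4)**2) + 2729/(252*(t - 6)).
Integrate each term; A/(t−a) gives A·log|t−a|; A/(t−a)² gives −A/(t−a).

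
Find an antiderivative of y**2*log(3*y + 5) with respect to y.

y**3*log(3*y + 5)/3 - y**3/9 + 5*y**2/18 - 25*y/27 + 125*log(3*y + 5)/81 + C

Use integration by parts with u = log(3*y + 5), dv = y**2 dy.
Then du = 3/(3*y + 5) dy and v = y**3/3.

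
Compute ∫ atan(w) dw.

Use integration by parts with u = arctan(w), dv = dw.
Then du = 1/(w**2 + 1) dw.

w*atan(w) - log(w**2 + 1)/2 + C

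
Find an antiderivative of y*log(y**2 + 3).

y**2*log(y**2 + 3)/2 - y**2/2 + 3*log(y**2 + 3)/2 + C

Let u = y**2 + 3, so du = (2*y) dy.
The integral becomes (1/2)·∫ log(u) du; integrate by parts with u′=log(u), dv′=du.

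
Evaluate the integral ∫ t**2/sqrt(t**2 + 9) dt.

Substitute t = 3·tan(θ), so dt = 3·sec(θ)^2 dθ and the radical becomes sqrt(t**2 + 9) = 3·sec(θ) by the Pythagorean identity.
Integrate the resulting trig expression in θ, then back-substitute tan(θ) = t/3, sec(θ) = sqrt(t**2 + 9)/3 (absorbing any constant into C).

t*sqrt(t**2 + 9)/2 - 9*log(t + sqrt(t**2 + 9))/2 + C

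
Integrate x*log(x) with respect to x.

x**2*log(x)/2 - x**2/4 + C

Use integration by parts with u = log(x), dv = x dx.
Then du = 1/x dx and v = x**2/2.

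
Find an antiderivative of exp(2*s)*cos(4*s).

exp(2*s)*sin(4*s)/5 + exp(2*s)*cos(4*s)/10 + C

Let I denote the integral. Integrate by parts with u = cos(4*s), dv = exp(2*s) ds, so v = exp(2*s)/2: I = exp(2*s)*cos(4*s)/2 + 2·∫ exp(2*s)*sin(4*s) ds.
Apply parts again with u = sin(4*s), dv = exp(2*s) ds: ∫ exp(2*s)*sin(4*s) ds = exp(2*s)*sin(4*s)/2 − 2·I. Substituting back brings back I: I = exp(2*s)*sin(4*s) + exp(2*s)*cos(4*s)/2 − 4·I.
Solving for I: (1 + 4)·I equals the remaining terms, so I = (1/5)·(exp(2*s)*sin(4*s) + exp(2*s)*cos(4*s)/2).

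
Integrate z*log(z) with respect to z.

Use integration by parts with u = log(z), dv = z dz.
Then du = 1/z dz and v = z**2/2.

z**2*log(z)/2 - z**2/4 + C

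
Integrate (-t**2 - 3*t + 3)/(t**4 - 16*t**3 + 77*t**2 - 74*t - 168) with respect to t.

Factor the denominator: (t - 7)*(t - 6)*(t - 4)*(t + 1).
Partial-fraction decomposition: -1/(56*(t + 1)) - 5/(6*(t - 4)) + 51/(14*(t - 6)) - 67/(24*(t - 7)).
Integrate each term: A/(t−a) contributes A·log|t−a|.

-67*log(t - 7)/24 + 51*log(t - 6)/14 - 5*log(t - 4)/6 - log(t + 1)/56 + C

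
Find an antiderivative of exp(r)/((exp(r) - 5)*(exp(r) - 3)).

log(exp(r) - 5)/2 - log(exp(r) - 3)/2 + C

Let u = e^r, du = e^r dr.
The integral becomes ∫ du/((u-5)(u-3)); decompose into partial fractions.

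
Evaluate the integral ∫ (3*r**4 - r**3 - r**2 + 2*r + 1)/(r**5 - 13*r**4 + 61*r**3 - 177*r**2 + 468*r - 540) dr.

Factor the denominator: (r - 6)*(r - 5)*(r - 2)*(r**2 + 9).
Partial-fraction decomposition: -11*(466*r - 849)/(9945*(r**2 + 9)) + 41/(156*(r - 2)) - 868/(51*(r - 5)) + 3649/(180*(r - 6)).
Integrate each term; A/(r−a) gives A·log|r−a|; the (Br+D)/(r²+p²) term gives a log and an atan.

3649*log(r - 6)/180 - 868*log(r - 5)/51 + 41*log(r - 2)/156 - 2563*log(r**2 + 9)/9945 + 3113*atan(r/3)/9945 + C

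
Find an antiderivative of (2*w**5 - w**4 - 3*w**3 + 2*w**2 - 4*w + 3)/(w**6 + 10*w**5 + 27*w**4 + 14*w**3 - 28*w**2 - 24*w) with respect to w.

-log(w)/8 - log(w - 1)/126 + 9*log(w + 1)/10 - 1025*log(w + 2)/288 + 5367*log(w + 6)/1120 - 37/(24*w + 48) + C

Factor the denominator: w*(w - 1)*(w + 1)*(w + 2)**2*(w + 6).
Partial-fraction decomposition: 5367/(1120*(w + 6)) - 1025/(288*(w + 2)) + 37/(24*(w + 2)**2) + 9/(10*(w + 1)) - 1/(126*(w - 1)) - 1/(8*w).
Integrate each term; A/(w−a) gives A·log|w−a|; A/(w−a)² gives −A/(w−a).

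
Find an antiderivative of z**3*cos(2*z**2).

z**2*sin(2*z**2)/4 + cos(2*z**2)/8 + C

Let u = z², du = 2z dz; rewrite as (1/2)∫ u^1·cos(2u) du.
Now integrate by parts 1 time.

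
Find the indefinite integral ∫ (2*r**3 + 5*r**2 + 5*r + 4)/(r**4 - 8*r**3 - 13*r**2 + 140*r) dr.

log(r)/35 + 485*log(r - 7)/77 - 202*log(r - 5)/45 + 16*log(r + 4)/99 + C

Factor the denominator: r*(r - 7)*(r - 5)*(r + 4).
Partial-fraction decomposition: 16/(99*(r + 4)) - 202/(45*(r - 5)) + 485/(77*(r - 7)) + 1/(35*r).
Integrate each term: A/(r−a) contributes A·log|r−a|.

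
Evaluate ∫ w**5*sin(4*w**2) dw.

Let u = w², du = 2w dw; rewrite as (1/2)∫ u^2·sin(4u) du.
Now integrate by parts 2 times.

-w**4*cos(4*w**2)/8 + w**2*sin(4*w**2)/16 + cos(4*w**2)/64 + C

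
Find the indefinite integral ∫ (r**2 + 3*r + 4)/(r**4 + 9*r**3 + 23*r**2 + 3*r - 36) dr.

Factor the denominator: (r - 1)*(r + 3)**2*(r + 4).
Partial-fraction decomposition: -8/(5*(r + 4)) + 3/(2*(r + 3)) - 1/(r + 3)**2 + 1/(10*(r - 1)).
Integrate each term; A/(r−a) gives A·log|r−a|; A/(r−a)² gives −A/(r−a).

log(r - 1)/10 + 3*log(r + 3)/2 - 8*log(r + 4)/5 + 1/(r + 3) + C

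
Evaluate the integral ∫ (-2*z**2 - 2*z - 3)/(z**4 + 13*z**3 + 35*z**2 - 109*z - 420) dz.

-27*log(z - 3)/560 + 9*log(z + 4)/7 - 43*log(z + 5)/16 + 29*log(z + 7)/20 + C

Factor the denominator: (z - 3)*(z + 4)*(z + 5)*(z + 7).
Partial-fraction decomposition: 29/(20*(z + 7)) - 43/(16*(z + 5)) + 9/(7*(z + 4)) - 27/(560*(z - 3)).
Integrate each term: A/(z−a) contributes A·log|z−a|.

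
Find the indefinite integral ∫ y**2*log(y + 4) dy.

Use integration by parts with u = log(y + 4), dv = y**2 dy.
Then du = 1/(y + 4) dy and v = y**3/3.

y**3*log(y + 4)/3 - y**3/9 + 2*y**2/3 - 16*y/3 + 64*log(y + 4)/3 + C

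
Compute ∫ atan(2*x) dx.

x*atan(2*x) - log(4*x**2 + 1)/4 + C

Use integration by parts with u = arctan(2*x), dv = dx.
Then du = 2/(4*x**2 + 1) dx.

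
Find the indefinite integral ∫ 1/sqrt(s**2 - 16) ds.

Substitute s = 4·sec(θ), so ds = 4·sec(θ)*tan(θ) dθ and the radical becomes sqrt(s**2 - 16) = 4·tan(θ) by the Pythagorean identity.
Integrate the resulting trig expression in θ, then back-substitute sec(θ) = s/4, tan(θ) = sqrt(s**2 - 16)/4 (absorbing any constant into C).

log(s + sqrt(s**2 - 16)) + C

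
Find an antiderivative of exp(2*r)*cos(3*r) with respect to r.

Let I denote the integral. Integrate by parts with u = cos(3*r), dv = exp(2*r) dr, so v = exp(2*r)/2: I = exp(2*r)*cos(3*r)/2 + (3/2)·∫ exp(2*r)*sin(3*r) dr.
Apply parts again with u = sin(3*r), dv = exp(2*r) dr: ∫ exp(2*r)*sin(3*r) dr = exp(2*r)*sin(3*r)/2 − (3/2)·I. Substituting back brings back I: I = 3*exp(2*r)*sin(3*r)/4 + exp(2*r)*cos(3*r)/2 − (9/4)·I.
Solving for I: (1 + 9/4)·I equals the remaining terms, so I = (4/13)·(3*exp(2*r)*sin(3*r)/4 + exp(2*r)*cos(3*r)/2).

3*exp(2*r)*sin(3*r)/13 + 2*exp(2*r)*cos(3*r)/13 + C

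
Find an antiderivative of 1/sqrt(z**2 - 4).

Substitute z = 2·sec(θ), so dz = 2·sec(θ)*tan(θ) dθ and the radical becomes sqrt(z**2 - 4) = 2·tan(θ) by the Pythagorean identity.
Integrate the resulting trig expression in θ, then back-substitute sec(θ) = z/2, tan(θ) = sqrt(z**2 - 4)/2 (absorbing any constant into C).

log(z + sqrt(z**2 - 4)) + C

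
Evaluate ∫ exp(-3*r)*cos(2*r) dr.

2*exp(-3*r)*sin(2*r)/13 - 3*exp(-3*r)*cos(2*r)/13 + C

Let I denote the integral. Integrate by parts with u = cos(2*r), dv = exp(-3*r) dr, so v = -exp(-3*r)/3: I = -exp(-3*r)*cos(2*r)/3 − (2/3)·∫ exp(-3*r)*sin(2*r) dr.
Apply parts again with u = sin(2*r), dv = exp(-3*r) dr: ∫ exp(-3*r)*sin(2*r) dr = -exp(-3*r)*sin(2*r)/3 + (2/3)·I. Substituting back brings back I: I = 2*exp(-3*r)*sin(2*r)/9 - exp(-3*r)*cos(2*r)/3 − (4/9)·I.
Solving for I: (1 + 4/9)·I equals the remaining terms, so I = (9/13)·(2*exp(-3*r)*sin(2*r)/9 - exp(-3*r)*cos(2*r)/3).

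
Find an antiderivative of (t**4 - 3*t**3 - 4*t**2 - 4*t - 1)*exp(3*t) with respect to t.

Use integration by parts with u = t**4 - 3*t**3 - 4*t**2 - 4*t - 1, dv = exp(3*t) dt, so v = exp(3*t)/3.
Apply parts 4 times (tabular method): alternate signs, differentiate u down to 0, integrate dv up.

(27*t**4 - 117*t**3 + 9*t**2 - 114*t + 11)*exp(3*t)/81 + C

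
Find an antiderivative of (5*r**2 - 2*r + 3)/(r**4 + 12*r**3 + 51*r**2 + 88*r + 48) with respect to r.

5*log(r + 1)/9 - 27*log(r + 3) + 238*log(r + 4)/9 - 91/(3*r + 12) + C

Factor the denominator: (r + 1)*(r + 3)*(r + 4)**2.
Partial-fraction decomposition: 238/(9*(r + 4)) + 91/(3*(r + 4)**2) - 27/(r + 3) + 5/(9*(r + 1)).
Integrate each term; A/(r−a) gives A·log|r−a|; A/(r−a)² gives −A/(r−a).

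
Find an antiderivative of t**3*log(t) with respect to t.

t**4*log(t)/4 - t**4/16 + C

Use integration by parts with u = log(t), dv = t**3 dt.
Then du = 1/t dt and v = t**4/4.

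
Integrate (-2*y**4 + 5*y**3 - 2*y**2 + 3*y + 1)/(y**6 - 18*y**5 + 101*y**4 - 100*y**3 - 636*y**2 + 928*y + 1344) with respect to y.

Factor the denominator: (y - 7)*(y - 6)*(y - 4)**2*(y + 1)*(y + 2).
Partial-fraction decomposition: 85/(2592*(y + 2)) - 11/(1400*(y + 1)) - 1438/(675*(y - 4)) - 211/(180*(y - 4)**2) + 1565/(224*(y - 6)) - 3163/(648*(y - 7)).
Integrate each term; A/(y−a) gives A·log|y−a|; A/(y−a)² gives −A/(y−a).

-3163*log(y - 7)/648 + 1565*log(y - 6)/224 - 1438*log(y - 4)/675 - 11*log(y + 1)/1400 + 85*log(y + 2)/2592 + 211/(180*y - 720) + C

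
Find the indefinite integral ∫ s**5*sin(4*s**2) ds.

-s**4*cos(4*s**2)/8 + s**2*sin(4*s**2)/16 + cos(4*s**2)/64 + C

Let u = s², du = 2s ds; rewrite as (1/2)∫ u^2·sin(4u) du.
Now integrate by parts 2 times.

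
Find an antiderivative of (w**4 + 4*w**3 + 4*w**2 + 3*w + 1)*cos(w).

w**4*sin(w) + 4*w**3*sin(w) + 4*w**3*cos(w) - 8*w**2*sin(w) + 12*w**2*cos(w) - 21*w*sin(w) - 16*w*cos(w) + 17*sin(w) - 21*cos(w) + C

Use integration by parts with u = w**4 + 4*w**3 + 4*w**2 + 3*w + 1, dv = cos(w) dw, so v = sin(w).
Apply parts 4 times (tabular method): alternate signs, differentiate u down to 0, integrate dv up.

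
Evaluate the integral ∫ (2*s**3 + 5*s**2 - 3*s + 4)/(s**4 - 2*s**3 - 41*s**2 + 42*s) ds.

Factor the denominator: s*(s - 7)*(s - 1)*(s + 6).
Partial-fraction decomposition: 115/(273*(s + 6)) - 4/(21*(s - 1)) + 457/(273*(s - 7)) + 2/(21*s).
Integrate each term: A/(s−a) contributes A·log|s−a|.

2*log(s)/21 + 457*log(s - 7)/273 - 4*log(s - 1)/21 + 115*log(s + 6)/273 + C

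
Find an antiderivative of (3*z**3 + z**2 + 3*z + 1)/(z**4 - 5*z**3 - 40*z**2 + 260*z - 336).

703*log(z - 6)/104 - 221*log(z - 4)/44 + 35*log(z - 2)/72 + 1000*log(z + 7)/1287 + C

Factor the denominator: (z - 6)*(z - 4)*(z - 2)*(z + 7).
Partial-fraction decomposition: 1000/(1287*(z + 7)) + 35/(72*(z - 2)) - 221/(44*(z - 4)) + 703/(104*(z - 6)).
Integrate each term: A/(z−a) contributes A·log|z−a|.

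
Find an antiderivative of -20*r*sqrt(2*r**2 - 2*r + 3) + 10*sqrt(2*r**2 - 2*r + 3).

-10*(2*r**2 - 2*r + 3)**(3/2)/3 + C

Let u = 2*r**2 - 2*r + 3, so du = (4*r - 2) dr.
Rewriting, the integral becomes -5·∫ √u du = -5·(2/3)u^(3/2).
Substituting back, u = 2*r**2 - 2*r + 3.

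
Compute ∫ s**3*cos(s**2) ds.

s**2*sin(s**2)/2 + cos(s**2)/2 + C

Let u = s², du = 2s ds; rewrite as (1/2)∫ u^1·cos(1u) du.
Now integrate by parts 1 time.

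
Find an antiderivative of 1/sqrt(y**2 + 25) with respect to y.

log(y + sqrt(y**2 + 25)) + C

Substitute y = 5·tan(θ), so dy = 5·sec(θ)^2 dθ and the radical becomes sqrt(y**2 + 25) = 5·sec(θ) by the Pythagorean identity.
Integrate the resulting trig expression in θ, then back-substitute tan(θ) = y/5, sec(θ) = sqrt(y**2 + 25)/5 (absorbing any constant into C).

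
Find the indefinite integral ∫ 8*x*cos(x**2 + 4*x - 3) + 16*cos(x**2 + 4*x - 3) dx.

Let u = x**2 + 4*x - 3, so du = (2*x + 4) dx.
Rewriting, the integral becomes 4·∫ cos(u) du = 4·sin(u).
Substituting back, u = x**2 + 4*x - 3.

4*sin(x**2 + 4*x - 3) + C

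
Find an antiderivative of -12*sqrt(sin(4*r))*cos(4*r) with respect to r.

Let u = sin(4*r), so du = (4*cos(4*r)) dr.
Rewriting, the integral becomes -3·∫ √u du = -3·(2/3)u^(3/2).
Substituting back, u = sin(4*r).

-2*sin(4*r)**(3/2) + C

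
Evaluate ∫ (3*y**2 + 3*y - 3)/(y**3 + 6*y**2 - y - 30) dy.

3*log(y - 2)/7 - 3*log(y + 3)/2 + 57*log(y + 5)/14 + C

Factor the denominator: (y - 2)*(y + 3)*(y + 5).
Partial-fraction decomposition: 57/(14*(y + 5)) - 3/(2*(y + 3)) + 3/(7*(y - 2)).
Integrate each term: A/(y−a) contributes A·log|y−a|.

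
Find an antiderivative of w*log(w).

Use integration by parts with u = log(w), dv = w dw.
Then du = 1/w dw and v = w**2/2.

w**2*log(w)/2 - w**2/4 + C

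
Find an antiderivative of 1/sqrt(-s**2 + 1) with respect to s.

asin(s) + C

Substitute s = sin(θ), so ds = cos(θ) dθ and the radical becomes sqrt(-s**2 + 1) = cos(θ) by the Pythagorean identity.
Integrate the resulting trig expression in θ, then back-substitute θ = asin(s), sin(θ) = s, cos(θ) = sqrt(-s**2 + 1) (absorbing any constant into C).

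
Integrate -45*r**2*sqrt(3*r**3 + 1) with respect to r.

-10*(3*r**3 + 1)**(3/2)/3 + C

Let u = 3*r**3 + 1, so du = (9*r**2) dr.
Rewriting, the integral becomes -5·∫ √u du = -5·(2/3)u^(3/2).
Substituting back, u = 3*r**3 + 1.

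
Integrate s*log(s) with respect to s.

Use integration by parts with u = log(s), dv = s ds.
Then du = 1/s ds and v = s**2/2.

s**2*log(s)/2 - s**2/4 + C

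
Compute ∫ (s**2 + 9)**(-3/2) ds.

s/(9*sqrt(s**2 + 9)) + C

Substitute s = 3·tan(θ), so ds = 3·sec(θ)^2 dθ and the radical becomes sqrt(s**2 + 9) = 3·sec(θ) by the Pythagorean identity.
Integrate the resulting trig expression in θ, then back-substitute tan(θ) = s/3, sec(θ) = sqrt(s**2 + 9)/3 (absorbing any constant into C).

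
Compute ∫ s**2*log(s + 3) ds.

s**3*log(s + 3)/3 - s**3/9 + s**2/2 - 3*s + 9*log(s + 3) + C

Use integration by parts with u = log(s + 3), dv = s**2 ds.
Then du = 1/(s + 3) ds and v = s**3/3.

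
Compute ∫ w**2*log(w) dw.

Use integration by parts with u = log(w), dv = w**2 dw.
Then du = 1/w dw and v = w**3/3.

w**3*log(w)/3 - w**3/9 + C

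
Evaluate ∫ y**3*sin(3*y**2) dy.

Let u = y², du = 2y dy; rewrite as (1/2)∫ u^1·sin(3u) du.
Now integrate by parts 1 time.

-y**2*cos(3*y**2)/6 + sin(3*y**2)/18 + C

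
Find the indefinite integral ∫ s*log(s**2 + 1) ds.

Let u = s**2 + 1, so du = (2*s) ds.
The integral becomes (1/2)·∫ log(u) du; integrate by parts with u′=log(u), dv′=du.

s**2*log(s**2 + 1)/2 - s**2/2 + log(s**2 + 1)/2 + C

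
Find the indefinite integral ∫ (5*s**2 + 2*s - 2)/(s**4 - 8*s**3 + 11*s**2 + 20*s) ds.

-log(s)/10 + 133*log(s - 5)/30 - 43*log(s - 4)/10 - log(s + 1)/30 + C

Factor the denominator: s*(s - 5)*(s - 4)*(s + 1).
Partial-fraction decomposition: -1/(30*(s + 1)) - 43/(10*(s - 4)) + 133/(30*(s - 5)) - 1/(10*s).
Integrate each term: A/(s−a) contributes A·log|s−a|.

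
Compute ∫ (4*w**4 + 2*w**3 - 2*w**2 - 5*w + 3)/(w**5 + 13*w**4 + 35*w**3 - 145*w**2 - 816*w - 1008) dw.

Factor the denominator: (w - 4)*(w + 3)**2*(w + 4)*(w + 7).
Partial-fraction decomposition: 4429/(264*(w + 7)) - 887/(24*(w + 4)) + 9379/(392*(w + 3)) - 135/(14*(w + 3)**2) + 1103/(4312*(w - 4)).
Integrate each term; A/(w−a) gives A·log|w−a|; A/(w−a)² gives −A/(w−a).

1103*log(w - 4)/4312 + 9379*log(w + 3)/392 - 887*log(w + 4)/24 + 4429*log(w + 7)/264 + 135/(14*w + 42) + C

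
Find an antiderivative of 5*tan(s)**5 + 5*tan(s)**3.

5*tan(s)**4/4 + C

Let u = tan(s), so du = (tan(s)**2 + 1) ds.
Rewriting, the integral becomes 5·∫ u^3 du = 5·u^4/4.
Substituting back, u = tan(s).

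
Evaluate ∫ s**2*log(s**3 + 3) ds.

s**3*log(s**3 + 3)/3 - s**3/3 + log(s**3 + 3) + C

Let u = s**3 + 3, so du = (3*s**2) ds.
The integral becomes (1/3)·∫ log(u) du; integrate by parts with u′=log(u), dv′=du.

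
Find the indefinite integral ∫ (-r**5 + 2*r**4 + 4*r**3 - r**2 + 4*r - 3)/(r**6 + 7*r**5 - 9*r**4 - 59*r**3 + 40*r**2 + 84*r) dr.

Factor the denominator: r*(r - 2)**2*(r + 1)*(r + 3)*(r + 7).
Partial-fraction decomposition: -6719/(4536*(r + 7)) + 91/(200*(r + 3)) + 1/(12*(r + 1)) - 173/(8100*(r - 2)) + 11/(90*(r - 2)**2) - 1/(28*r).
Integrate each term; A/(r−a) gives A·log|r−a|; A/(r−a)² gives −A/(r−a).

-log(r)/28 - 173*log(r - 2)/8100 + log(r + 1)/12 + 91*log(r + 3)/200 - 6719*log(r + 7)/4536 - 11/(90*r - 180) + C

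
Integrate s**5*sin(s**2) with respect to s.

-s**4*cos(s**2)/2 + s**2*sin(s**2) + cos(s**2) + C

Let u = s², du = 2s ds; rewrite as (1/2)∫ u^2·sin(1u) du.
Now integrate by parts 2 times.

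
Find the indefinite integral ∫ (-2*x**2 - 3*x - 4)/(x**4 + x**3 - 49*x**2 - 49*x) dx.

4*log(x)/49 - 123*log(x - 7)/784 - log(x + 1)/16 + 27*log(x + 7)/196 + C

Factor the denominator: x*(x - 7)*(x + 1)*(x + 7).
Partial-fraction decomposition: 27/(196*(x + 7)) - 1/(16*(x + 1)) - 123/(784*(x - 7)) + 4/(49*x).
Integrate each term: A/(x−a) contributes A·log|x−a|.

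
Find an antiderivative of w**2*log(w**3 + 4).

w**3*log(w**3 + 4)/3 - w**3/3 + 4*log(w**3 + 4)/3 + C

Let u = w**3 + 4, so du = (3*w**2) dw.
The integral becomes (1/3)·∫ log(u) du; integrate by parts with u′=log(u), dv′=du.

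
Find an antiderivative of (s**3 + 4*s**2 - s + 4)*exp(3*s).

Use integration by parts with u = s**3 + 4*s**2 - s + 4, dv = exp(3*s) ds, so v = exp(3*s)/3.
Apply parts 3 times (tabular method): alternate signs, differentiate u down to 0, integrate dv up.

(s**3 + 3*s**2 - 3*s + 5)*exp(3*s)/3 + C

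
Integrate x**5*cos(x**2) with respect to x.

Let u = x², du = 2x dx; rewrite as (1/2)∫ u^2·cos(1u) du.
Now integrate by parts 2 times.

x**4*sin(x**2)/2 + x**2*cos(x**2) - sin(x**2) + C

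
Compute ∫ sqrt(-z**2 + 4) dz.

z*sqrt(-z**2 + 4)/2 + 2*asin(z/2) + C

Substitute z = 2·sin(θ), so dz = 2·cos(θ) dθ and the radical becomes sqrt(-z**2 + 4) = 2·cos(θ) by the Pythagorean identity.
Integrate the resulting trig expression in θ, then back-substitute θ = asin(z/2), sin(θ) = z/2, cos(θ) = sqrt(-z**2 + 4)/2 (absorbing any constant into C).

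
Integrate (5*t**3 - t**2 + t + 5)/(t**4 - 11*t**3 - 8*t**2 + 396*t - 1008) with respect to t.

Factor the denominator: (t - 7)*(t - 6)*(t - 4)*(t + 6).
Partial-fraction decomposition: 1117/(1560*(t + 6)) + 313/(60*(t - 4)) - 1055/(24*(t - 6)) + 1678/(39*(t - 7)).
Integrate each term: A/(t−a) contributes A·log|t−a|.

1678*log(t - 7)/39 - 1055*log(t - 6)/24 + 313*log(t - 4)/60 + 1117*log(t + 6)/1560 + C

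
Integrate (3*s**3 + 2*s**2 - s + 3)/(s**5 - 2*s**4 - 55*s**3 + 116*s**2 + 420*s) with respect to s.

Factor the denominator: s*(s - 6)*(s - 5)*(s + 2)*(s + 7).
Partial-fraction decomposition: -307/(1820*(s + 7)) + 11/(560*(s + 2)) - 141/(140*(s - 5)) + 239/(208*(s - 6)) + 1/(140*s).
Integrate each term: A/(s−a) contributes A·log|s−a|.

log(s)/140 + 239*log(s - 6)/208 - 141*log(s - 5)/140 + 11*log(s + 2)/560 - 307*log(s + 7)/1820 + C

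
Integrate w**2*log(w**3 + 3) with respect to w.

Let u = w**3 + 3, so du = (3*w**2) dw.
The integral becomes (1/3)·∫ log(u) du; integrate by parts with u′=log(u), dv′=du.

w**3*log(w**3 + 3)/3 - w**3/3 + log(w**3 + 3) + C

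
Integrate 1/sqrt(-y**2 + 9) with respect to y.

Substitute y = 3·sin(θ), so dy = 3·cos(θ) dθ and the radical becomes sqrt(-y**2 + 9) = 3·cos(θ) by the Pythagorean identity.
Integrate the resulting trig expression in θ, then back-substitute θ = asin(y/3), sin(θ) = y/3, cos(θ) = sqrt(-y**2 + 9)/3 (absorbing any constant into C).

asin(y/3) + C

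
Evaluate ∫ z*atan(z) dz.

z**2*atan(z)/2 - z/2 + atan(z)/2 + C

Use integration by parts with u = arctan(z), dv = z dz.
Then du = 1/(z**2 + 1) dz.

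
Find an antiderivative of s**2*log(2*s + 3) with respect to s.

Use integration by parts with u = log(2*s + 3), dv = s**2 ds.
Then du = 2/(2*s + 3) ds and v = s**3/3.

s**3*log(2*s + 3)/3 - s**3/9 + s**2/4 - 3*s/4 + 9*log(2*s + 3)/8 + C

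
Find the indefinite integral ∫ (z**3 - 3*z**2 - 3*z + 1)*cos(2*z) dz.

Use integration by parts with u = z**3 - 3*z**2 - 3*z + 1, dv = cos(2*z) dz, so v = sin(2*z)/2.
Apply parts 3 times (tabular method): alternate signs, differentiate u down to 0, integrate dv up.

z**3*sin(2*z)/2 - 3*z**2*sin(2*z)/2 + 3*z**2*cos(2*z)/4 - 9*z*sin(2*z)/4 - 3*z*cos(2*z)/2 + 5*sin(2*z)/4 - 9*cos(2*z)/8 + C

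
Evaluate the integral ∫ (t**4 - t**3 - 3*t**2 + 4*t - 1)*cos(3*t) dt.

t**4*sin(3*t)/3 - t**3*sin(3*t)/3 + 4*t**3*cos(3*t)/9 - 13*t**2*sin(3*t)/9 - t**2*cos(3*t)/3 + 14*t*sin(3*t)/9 - 26*t*cos(3*t)/27 - sin(3*t)/81 + 14*cos(3*t)/27 + C

Use integration by parts with u = t**4 - t**3 - 3*t**2 + 4*t - 1, dv = cos(3*t) dt, so v = sin(3*t)/3.
Apply parts 4 times (tabular method): alternate signs, differentiate u down to 0, integrate dv up.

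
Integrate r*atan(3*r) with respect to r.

r**2*atan(3*r)/2 - r/6 + atan(3*r)/18 + C

Use integration by parts with u = arctan(3*r), dv = r dr.
Then du = 3/(9*r**2 + 1) dr.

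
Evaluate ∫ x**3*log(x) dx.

Use integration by parts with u = log(x), dv = x**3 dx.
Then du = 1/x dx and v = x**4/4.

x**4*log(x)/4 - x**4/16 + C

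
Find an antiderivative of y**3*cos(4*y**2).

Let u = y², du = 2y dy; rewrite as (1/2)∫ u^1·cos(4u) du.
Now integrate by parts 1 time.

y**2*sin(4*y**2)/8 + cos(4*y**2)/32 + C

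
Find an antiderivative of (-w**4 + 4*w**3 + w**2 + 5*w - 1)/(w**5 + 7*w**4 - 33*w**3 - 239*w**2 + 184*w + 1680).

Factor the denominator: (w - 5)*(w - 3)*(w + 4)**2*(w + 7).
Partial-fraction decomposition: -94/(27*(w + 7)) + 30620/(11907*(w + 4)) - 517/(189*(w + 4)**2) - 5/(98*(w - 3)) - 19/(486*(w - 5)).
Integrate each term; A/(w−a) gives A·log|w−a|; A/(w−a)² gives −A/(w−a).

-19*log(w - 5)/486 - 5*log(w - 3)/98 + 30620*log(w + 4)/11907 - 94*log(w + 7)/27 + 517/(189*w + 756) + C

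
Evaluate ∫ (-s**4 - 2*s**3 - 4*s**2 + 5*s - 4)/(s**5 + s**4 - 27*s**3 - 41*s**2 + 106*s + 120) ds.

-53*log(s - 5)/72 + 7*log(s - 2)/45 - log(s + 1)/9 + 41*log(s + 3)/40 - 4*log(s + 4)/3 + C

Factor the denominator: (s - 5)*(s - 2)*(s + 1)*(s + 3)*(s + 4).
Partial-fraction decomposition: -4/(3*(s + 4)) + 41/(40*(s + 3)) - 1/(9*(s + 1)) + 7/(45*(s - 2)) - 53/(72*(s - 5)).
Integrate each term: A/(s−a) contributes A·log|s−a|.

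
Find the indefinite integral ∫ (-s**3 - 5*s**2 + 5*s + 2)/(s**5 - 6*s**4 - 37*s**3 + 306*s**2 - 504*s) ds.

Factor the denominator: s*(s - 6)*(s - 4)*(s - 3)*(s + 7).
Partial-fraction decomposition: 1/(154*(s + 7)) - 11/(18*(s - 3)) + 61/(44*(s - 4)) - 7/(9*(s - 6)) - 1/(252*s).
Integrate each term: A/(s−a) contributes A·log|s−a|.

-log(s)/252 - 7*log(s - 6)/9 + 61*log(s - 4)/44 - 11*log(s - 3)/18 + log(s + 7)/154 + C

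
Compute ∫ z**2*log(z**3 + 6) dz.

Let u = z**3 + 6, so du = (3*z**2) dz.
The integral becomes (1/3)·∫ log(u) du; integrate by parts with u′=log(u), dv′=du.

z**3*log(z**3 + 6)/3 - z**3/3 + 2*log(z**3 + 6) + C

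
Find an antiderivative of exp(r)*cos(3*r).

Let I denote the integral. Integrate by parts with u = cos(3*r), dv = exp(r) dr, so v = exp(r): I = exp(r)*cos(3*r) + 3·∫ exp(r)*sin(3*r) dr.
Apply parts again with u = sin(3*r), dv = exp(r) dr: ∫ exp(r)*sin(3*r) dr = exp(r)*sin(3*r) − 3·I. Substituting back brings back I: I = 3*exp(r)*sin(3*r) + exp(r)*cos(3*r) − 9·I.
Solving for I: (1 + 9)·I equals the remaining terms, so I = (1/10)·(3*exp(r)*sin(3*r) + exp(r)*cos(3*r)).

3*exp(r)*sin(3*r)/10 + exp(r)*cos(3*r)/10 + C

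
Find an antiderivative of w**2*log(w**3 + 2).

w**3*log(w**3 + 2)/3 - w**3/3 + 2*log(w**3 + 2)/3 + C

Let u = w**3 + 2, so du = (3*w**2) dw.
The integral becomes (1/3)·∫ log(u) du; integrate by parts with u′=log(u), dv′=du.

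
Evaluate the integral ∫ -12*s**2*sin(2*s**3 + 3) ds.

Let u = 2*s**3 + 3, so du = (6*s**2) ds.
Rewriting, the integral becomes -2·∫ sin(u) du = -2·-cos(u).
Substituting back, u = 2*s**3 + 3.

2*cos(2*s**3 + 3) + C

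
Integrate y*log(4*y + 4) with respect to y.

y**2*log(4*y + 4)/2 - y**2/4 + y/2 - log(y + 1)/2 + C

Use integration by parts with u = log(4*y + 4), dv = y dy.
Then du = 4/(4*y + 4) dy and v = y**2/2.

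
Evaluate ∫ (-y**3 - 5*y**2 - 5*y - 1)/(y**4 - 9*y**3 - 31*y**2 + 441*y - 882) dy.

-78*log(y - 7)/7 + 427*log(y - 6)/39 - 11*log(y - 3)/15 - 33*log(y + 7)/455 + C

Factor the denominator: (y - 7)*(y - 6)*(y - 3)*(y + 7).
Partial-fraction decomposition: -33/(455*(y + 7)) - 11/(15*(y - 3)) + 427/(39*(y - 6)) - 78/(7*(y - 7)).
Integrate each term: A/(y−a) contributes A·log|y−a|.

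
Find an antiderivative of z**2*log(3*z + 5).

z**3*log(3*z + 5)/3 - z**3/9 + 5*z**2/18 - 25*z/27 + 125*log(3*z + 5)/81 + C

Use integration by parts with u = log(3*z + 5), dv = z**2 dz.
Then du = 3/(3*z + 5) dz and v = z**3/3.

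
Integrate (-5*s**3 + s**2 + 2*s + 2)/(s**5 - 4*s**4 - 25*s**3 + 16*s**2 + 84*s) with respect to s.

log(s)/42 - 11*log(s - 7)/21 + 3*log(s - 2)/20 - 7*log(s + 2)/12 + 14*log(s + 3)/15 + C

Factor the denominator: s*(s - 7)*(s - 2)*(s + 2)*(s + 3).
Partial-fraction decomposition: 14/(15*(s + 3)) - 7/(12*(s + 2)) + 3/(20*(s - 2)) - 11/(21*(s - 7)) + 1/(42*s).
Integrate each term: A/(s−a) contributes A·log|s−a|.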